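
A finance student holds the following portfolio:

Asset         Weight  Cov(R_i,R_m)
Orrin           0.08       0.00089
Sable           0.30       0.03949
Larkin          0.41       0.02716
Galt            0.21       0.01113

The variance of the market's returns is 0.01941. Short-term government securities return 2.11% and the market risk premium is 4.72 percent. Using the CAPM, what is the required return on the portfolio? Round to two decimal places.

β_Orrin = 0.00089 / 0.01941 = 0.0459
β_Sable = 0.03949 / 0.01941 = 2.0345
β_Larkin = 0.02716 / 0.01941 = 1.3993
β_Galt = 0.01113 / 0.01941 = 0.5734
β_P = Σ w_i β_i = 0.08×0.0459 + 0.30×2.0345 + 0.41×1.3993 + 0.21×0.5734 = 1.3081
E(R_P) = R_f + β_P × MRP = 2.11% + 1.3081 × 4.72% = 8.28%

8.28%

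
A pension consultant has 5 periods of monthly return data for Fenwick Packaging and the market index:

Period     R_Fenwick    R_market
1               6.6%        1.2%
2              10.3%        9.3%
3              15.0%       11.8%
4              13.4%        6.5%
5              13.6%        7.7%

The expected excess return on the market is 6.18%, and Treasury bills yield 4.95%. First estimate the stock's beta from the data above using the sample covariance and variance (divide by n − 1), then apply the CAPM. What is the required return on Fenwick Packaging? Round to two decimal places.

9.17%

Mean R_i = (6.6 + 10.3 + 15.0 + 13.4 + 13.6) / 5 = 11.7800%
Mean R_m = (1.2 + 9.3 + 11.8 + 6.5 + 7.7) / 5 = 7.3000%
Σ(R_i − R̄_i)(R_m − R̄_m) = 42.5600  ⇒  Cov = 42.5600 / 4 = 10.6400
Σ(R_m − R̄_m)² = 62.2600  ⇒  Var(R_m) = 62.2600 / 4 = 15.5650
β = Cov / Var(R_m) = 10.6400 / 15.5650 = 0.6836
E(R) = R_f + β × MRP = 4.95% + 0.6836 × 6.18% = 9.17%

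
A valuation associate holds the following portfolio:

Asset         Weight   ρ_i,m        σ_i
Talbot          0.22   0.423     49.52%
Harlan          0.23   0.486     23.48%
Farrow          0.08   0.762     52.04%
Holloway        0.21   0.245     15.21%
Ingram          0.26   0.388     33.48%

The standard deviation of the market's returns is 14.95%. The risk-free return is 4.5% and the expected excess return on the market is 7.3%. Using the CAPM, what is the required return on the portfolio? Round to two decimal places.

11.61%

β_Talbot = 0.423 × 49.52% / 14.95% = 1.4011
β_Harlan = 0.486 × 23.48% / 14.95% = 0.7633
β_Farrow = 0.762 × 52.04% / 14.95% = 2.6525
β_Holloway = 0.245 × 15.21% / 14.95% = 0.2493
β_Ingram = 0.388 × 33.48% / 14.95% = 0.8689
β_P = Σ w_i β_i = 0.22×1.4011 + 0.23×0.7633 + 0.08×2.6525 + 0.21×0.2493 + 0.26×0.8689 = 0.9743
E(R_P) = R_f + β_P × MRP = 4.5% + 0.9743 × 7.3% = 11.61%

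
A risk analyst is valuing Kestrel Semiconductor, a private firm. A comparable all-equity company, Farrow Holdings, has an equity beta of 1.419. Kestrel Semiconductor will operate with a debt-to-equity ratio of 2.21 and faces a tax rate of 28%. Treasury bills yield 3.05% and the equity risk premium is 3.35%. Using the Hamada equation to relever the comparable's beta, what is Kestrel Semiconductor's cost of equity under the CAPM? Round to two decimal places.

β_L = β_U × [1 + (1 − t)(D/E)] = 1.419 × [1 + (1 − 0.28) × 2.21]
    = 1.419 × [1 + 0.72 × 2.21] = 1.419 × 2.5912 = 3.6769
E(R) = R_f + β_L × MRP = 3.05% + 3.6769 × 3.35% = 15.37%

15.37%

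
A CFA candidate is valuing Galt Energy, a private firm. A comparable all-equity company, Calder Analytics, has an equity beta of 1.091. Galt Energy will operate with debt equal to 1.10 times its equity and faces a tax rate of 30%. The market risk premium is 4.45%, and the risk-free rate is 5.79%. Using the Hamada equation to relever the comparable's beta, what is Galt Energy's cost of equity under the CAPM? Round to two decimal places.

β_L = β_U × [1 + (1 − t)(D/E)] = 1.091 × [1 + (1 − 0.30) × 1.10]
    = 1.091 × [1 + 0.70 × 1.10] = 1.091 × 1.7700 = 1.9311
E(R) = R_f + β_L × MRP = 5.79% + 1.9311 × 4.45% = 14.38%

14.38%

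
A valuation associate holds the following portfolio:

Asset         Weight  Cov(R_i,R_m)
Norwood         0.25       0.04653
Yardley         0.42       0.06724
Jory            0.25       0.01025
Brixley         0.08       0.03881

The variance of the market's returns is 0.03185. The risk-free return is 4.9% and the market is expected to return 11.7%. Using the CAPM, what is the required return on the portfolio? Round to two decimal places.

β_Norwood = 0.04653 / 0.03185 = 1.4609
β_Yardley = 0.06724 / 0.03185 = 2.1111
β_Jory = 0.01025 / 0.03185 = 0.3218
β_Brixley = 0.03881 / 0.03185 = 1.2185
β_P = Σ w_i β_i = 0.25×1.4609 + 0.42×2.1111 + 0.25×0.3218 + 0.08×1.2185 = 1.4298
MRP = 11.7% − 4.9% = 6.80%
E(R_P) = R_f + β_P × MRP = 4.9% + 1.4298 × 6.8% = 14.62%

14.62%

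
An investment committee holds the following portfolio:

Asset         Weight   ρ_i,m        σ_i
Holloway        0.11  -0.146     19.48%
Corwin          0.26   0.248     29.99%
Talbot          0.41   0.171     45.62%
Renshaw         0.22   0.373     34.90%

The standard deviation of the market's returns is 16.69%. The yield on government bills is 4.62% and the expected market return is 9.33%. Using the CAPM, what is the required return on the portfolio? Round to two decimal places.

β_Holloway = -0.146 × 19.48% / 16.69% = -0.1704
β_Corwin = 0.248 × 29.99% / 16.69% = 0.4456
β_Talbot = 0.171 × 45.62% / 16.69% = 0.4674
β_Renshaw = 0.373 × 34.90% / 16.69% = 0.7800
β_P = Σ w_i β_i = 0.11×-0.1704 + 0.26×0.4456 + 0.41×0.4674 + 0.22×0.7800 = 0.4603
MRP = 9.33% − 4.62% = 4.71%
E(R_P) = R_f + β_P × MRP = 4.62% + 0.4603 × 4.71% = 6.79%

6.79%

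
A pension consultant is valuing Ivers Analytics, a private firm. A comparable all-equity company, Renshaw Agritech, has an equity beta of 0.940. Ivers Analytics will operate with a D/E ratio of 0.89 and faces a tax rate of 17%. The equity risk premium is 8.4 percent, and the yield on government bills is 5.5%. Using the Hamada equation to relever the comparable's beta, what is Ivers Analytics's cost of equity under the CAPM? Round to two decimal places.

β_L = β_U × [1 + (1 − t)(D/E)] = 0.940 × [1 + (1 − 0.17) × 0.89]
    = 0.940 × [1 + 0.83 × 0.89] = 0.940 × 1.7387 = 1.6344
E(R) = R_f + β_L × MRP = 5.5% + 1.6344 × 8.4% = 19.23%

19.23%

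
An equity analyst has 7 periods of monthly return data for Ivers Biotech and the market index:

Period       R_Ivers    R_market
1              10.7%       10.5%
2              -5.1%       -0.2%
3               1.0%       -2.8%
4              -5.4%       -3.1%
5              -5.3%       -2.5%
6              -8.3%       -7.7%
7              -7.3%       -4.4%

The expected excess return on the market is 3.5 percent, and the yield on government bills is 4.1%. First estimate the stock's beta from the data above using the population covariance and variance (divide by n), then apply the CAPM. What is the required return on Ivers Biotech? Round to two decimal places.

Mean R_i = (10.7 − 5.1 + 1.0 − 5.4 − 5.3 − 8.3 − 7.3) / 7 = -2.8143%
Mean R_m = (10.5 − 0.2 − 2.8 − 3.1 − 2.5 − 7.7 − 4.4) / 7 = -1.4571%
Σ(R_i − R̄_i)(R_m − R̄_m) = 207.8843  ⇒  Cov = 207.8843 / 7 = 29.6978
Σ(R_m − R̄_m)² = 197.7771  ⇒  Var(R_m) = 197.7771 / 7 = 28.2539
β = Cov / Var(R_m) = 29.6978 / 28.2539 = 1.0511
E(R) = R_f + β × MRP = 4.1% + 1.0511 × 3.5% = 7.78%

7.78%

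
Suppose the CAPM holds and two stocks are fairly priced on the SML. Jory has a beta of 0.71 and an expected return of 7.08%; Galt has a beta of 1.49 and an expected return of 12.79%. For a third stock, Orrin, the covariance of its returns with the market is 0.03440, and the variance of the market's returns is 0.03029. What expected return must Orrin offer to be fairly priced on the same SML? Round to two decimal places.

MRP = (12.79% − 7.08%) / (1.49 − 0.71) = 7.3205%
R_f = 7.08% − 0.71 × 7.3205% = 1.8824%
β_Orrin = Cov / Var(R_m) = 0.03440 / 0.03029 = 1.1357
E(R_Orrin) = R_f + β × MRP = 1.8824% + 1.1357 × 7.3205% = 10.20%

10.20%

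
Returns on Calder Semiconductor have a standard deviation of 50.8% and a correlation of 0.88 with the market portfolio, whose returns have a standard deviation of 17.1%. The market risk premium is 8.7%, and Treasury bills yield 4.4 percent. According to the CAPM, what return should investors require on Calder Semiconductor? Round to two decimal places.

β = ρ × σ_i / σ_m = 0.88 × 50.8% / 17.1% = 2.6143
E(R) = 4.4% + 2.6143 × 8.7% = 27.14%

27.14%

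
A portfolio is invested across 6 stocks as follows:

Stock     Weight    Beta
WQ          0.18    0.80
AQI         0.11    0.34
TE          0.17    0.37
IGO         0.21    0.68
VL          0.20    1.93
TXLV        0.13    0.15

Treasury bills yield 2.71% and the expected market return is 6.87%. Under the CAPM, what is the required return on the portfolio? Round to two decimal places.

β_P = Σ w_i β_i = 0.18×0.80 + 0.11×0.34 + 0.17×0.37 + 0.21×0.68 + 0.20×1.93 + 0.13×0.15 = 0.7926
MRP = 6.87% − 2.71% = 4.16%
E(R_P) = R_f + β_P × MRP = 2.71% + 0.7926 × 4.16% = 6.01%

6.01%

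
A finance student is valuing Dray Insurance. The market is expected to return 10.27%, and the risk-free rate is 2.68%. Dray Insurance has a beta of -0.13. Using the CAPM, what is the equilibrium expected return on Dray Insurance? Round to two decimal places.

1.69%

Market risk premium = E(R_m) − R_f = 10.27% − 2.68% = 7.59%
E(R) = R_f + β × MRP = 2.68% + -0.13 × 7.59% = 1.69%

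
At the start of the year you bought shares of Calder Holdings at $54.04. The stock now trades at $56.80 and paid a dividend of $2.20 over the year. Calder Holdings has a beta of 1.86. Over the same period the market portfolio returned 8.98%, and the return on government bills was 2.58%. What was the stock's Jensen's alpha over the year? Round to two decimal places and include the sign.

Realised HPR = (P1 + D1 − P0) / P0 = (56.80 + 2.20 − 54.04) / 54.04 = 4.96 / 54.04 = 9.1784%
MRP = 8.98% − 2.58% = 6.40%
CAPM required = R_f + β·MRP = 2.58% + 1.86 × 6.40% = 14.4840%
α = realised − required = 9.1784% − 14.4840% = -5.31%

-5.31%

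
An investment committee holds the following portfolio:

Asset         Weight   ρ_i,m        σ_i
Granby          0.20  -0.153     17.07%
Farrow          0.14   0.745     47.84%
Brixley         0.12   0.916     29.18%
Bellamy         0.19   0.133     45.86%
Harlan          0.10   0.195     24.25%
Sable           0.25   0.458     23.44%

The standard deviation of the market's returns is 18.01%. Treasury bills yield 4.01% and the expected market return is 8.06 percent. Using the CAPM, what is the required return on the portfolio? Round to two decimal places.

β_Granby = -0.153 × 17.07% / 18.01% = -0.1450
β_Farrow = 0.745 × 47.84% / 18.01% = 1.9789
β_Brixley = 0.916 × 29.18% / 18.01% = 1.4841
β_Bellamy = 0.133 × 45.86% / 18.01% = 0.3387
β_Harlan = 0.195 × 24.25% / 18.01% = 0.2626
β_Sable = 0.458 × 23.44% / 18.01% = 0.5961
β_P = Σ w_i β_i = 0.20×-0.1450 + 0.14×1.9789 + 0.12×1.4841 + 0.19×0.3387 + 0.10×0.2626 + 0.25×0.5961 = 0.6658
MRP = 8.06% − 4.01% = 4.05%
E(R_P) = R_f + β_P × MRP = 4.01% + 0.6658 × 4.05% = 6.71%

6.71%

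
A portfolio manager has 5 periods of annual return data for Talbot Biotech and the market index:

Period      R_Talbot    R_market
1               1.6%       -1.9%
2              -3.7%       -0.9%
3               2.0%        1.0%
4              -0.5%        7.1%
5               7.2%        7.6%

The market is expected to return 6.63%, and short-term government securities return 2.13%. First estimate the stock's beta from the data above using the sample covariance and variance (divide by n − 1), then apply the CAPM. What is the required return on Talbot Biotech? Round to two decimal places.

Mean R_i = (1.6 − 3.7 + 2.0 − 0.5 + 7.2) / 5 = 1.3200%
Mean R_m = (-1.9 − 0.9 + 1.0 + 7.1 + 7.6) / 5 = 2.5800%
Σ(R_i − R̄_i)(R_m − R̄_m) = 36.4320  ⇒  Cov = 36.4320 / 4 = 9.1080
Σ(R_m − R̄_m)² = 80.3080  ⇒  Var(R_m) = 80.3080 / 4 = 20.0770
β = Cov / Var(R_m) = 9.1080 / 20.0770 = 0.4537
MRP = 6.63% − 2.13% = 4.50%
E(R) = R_f + β × MRP = 2.13% + 0.4537 × 4.50% = 4.17%

4.17%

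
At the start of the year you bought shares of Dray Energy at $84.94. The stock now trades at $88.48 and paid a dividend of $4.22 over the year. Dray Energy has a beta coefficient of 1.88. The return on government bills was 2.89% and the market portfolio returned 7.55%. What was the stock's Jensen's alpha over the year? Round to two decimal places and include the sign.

-2.51%

Realised HPR = (P1 + D1 − P0) / P0 = (88.48 + 4.22 − 84.94) / 84.94 = 7.76 / 84.94 = 9.1359%
MRP = 7.55% − 2.89% = 4.66%
CAPM required = R_f + β·MRP = 2.89% + 1.88 × 4.66% = 11.6508%
α = realised − required = 9.1359% − 11.6508% = -2.51%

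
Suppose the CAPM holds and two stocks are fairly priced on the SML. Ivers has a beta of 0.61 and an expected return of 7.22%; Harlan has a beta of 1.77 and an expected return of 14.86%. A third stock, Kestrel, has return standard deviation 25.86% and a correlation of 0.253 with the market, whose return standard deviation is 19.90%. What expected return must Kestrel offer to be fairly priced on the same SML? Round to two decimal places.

MRP = (14.86% − 7.22%) / (1.77 − 0.61) = 6.5862%
R_f = 7.22% − 0.61 × 6.5862% = 3.2024%
β_Kestrel = ρ·σ_i/σ_m = 0.253 × 25.86 / 19.90 = 0.3288
E(R_Kestrel) = R_f + β × MRP = 3.2024% + 0.3288 × 6.5862% = 5.37%

5.37%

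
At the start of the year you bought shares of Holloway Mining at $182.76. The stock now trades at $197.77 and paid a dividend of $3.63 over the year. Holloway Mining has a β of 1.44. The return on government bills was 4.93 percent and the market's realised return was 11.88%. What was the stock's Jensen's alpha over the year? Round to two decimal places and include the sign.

-4.74%

Realised HPR = (P1 + D1 − P0) / P0 = (197.77 + 3.63 − 182.76) / 182.76 = 18.64 / 182.76 = 10.1992%
MRP = 11.88% − 4.93% = 6.95%
CAPM required = R_f + β·MRP = 4.93% + 1.44 × 6.95% = 14.9380%
α = realised − required = 10.1992% − 14.9380% = -4.74%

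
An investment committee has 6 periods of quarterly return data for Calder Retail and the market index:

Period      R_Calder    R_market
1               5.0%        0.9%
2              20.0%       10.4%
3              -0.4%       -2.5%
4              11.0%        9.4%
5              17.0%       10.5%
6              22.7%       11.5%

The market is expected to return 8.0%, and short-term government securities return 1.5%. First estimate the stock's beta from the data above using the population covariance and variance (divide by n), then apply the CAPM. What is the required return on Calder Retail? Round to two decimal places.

10.77%

Mean R_i = (5.0 + 20.0 − 0.4 + 11.0 + 17.0 + 22.7) / 6 = 12.5500%
Mean R_m = (0.9 + 10.4 − 2.5 + 9.4 + 10.5 + 11.5) / 6 = 6.7000%
Σ(R_i − R̄_i)(R_m − R̄_m) = 251.9400  ⇒  Cov = 251.9400 / 6 = 41.9900
Σ(R_m − R̄_m)² = 176.7400  ⇒  Var(R_m) = 176.7400 / 6 = 29.4567
β = Cov / Var(R_m) = 41.9900 / 29.4567 = 1.4255
MRP = 8.0% − 1.5% = 6.50%
E(R) = R_f + β × MRP = 1.5% + 1.4255 × 6.5% = 10.77%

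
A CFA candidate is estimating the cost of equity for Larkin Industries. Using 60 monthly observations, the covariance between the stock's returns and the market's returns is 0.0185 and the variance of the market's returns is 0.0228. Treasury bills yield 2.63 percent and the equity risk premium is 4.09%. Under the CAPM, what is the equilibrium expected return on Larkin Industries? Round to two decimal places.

5.95%

β = Cov(R_i, R_m) / Var(R_m) = 0.0185 / 0.0228 = 0.8114
E(R) = R_f + β × MRP = 2.63% + 0.8114 × 4.09% = 5.95%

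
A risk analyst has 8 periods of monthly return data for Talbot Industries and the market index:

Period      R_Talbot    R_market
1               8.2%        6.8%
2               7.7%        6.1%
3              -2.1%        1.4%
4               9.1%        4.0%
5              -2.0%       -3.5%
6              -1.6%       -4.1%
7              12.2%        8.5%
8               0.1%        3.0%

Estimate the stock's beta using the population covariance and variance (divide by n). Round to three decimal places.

1.106

Mean R_i = (8.2 + 7.7 − 2.1 + 9.1 − 2.0 − 1.6 + 12.2 + 0.1) / 8 = 3.9500%
Mean R_m = (6.8 + 6.1 + 1.4 + 4.0 − 3.5 − 4.1 + 8.5 + 3.0) / 8 = 2.7750%
Σ(R_i − R̄_i)(R_m − R̄_m) = 166.0600  ⇒  Cov = 166.0600 / 8 = 20.7575
Σ(R_m − R̄_m)² = 150.1150  ⇒  Var(R_m) = 150.1150 / 8 = 18.7644
β = Cov / Var(R_m) = 20.7575 / 18.7644 = 1.1062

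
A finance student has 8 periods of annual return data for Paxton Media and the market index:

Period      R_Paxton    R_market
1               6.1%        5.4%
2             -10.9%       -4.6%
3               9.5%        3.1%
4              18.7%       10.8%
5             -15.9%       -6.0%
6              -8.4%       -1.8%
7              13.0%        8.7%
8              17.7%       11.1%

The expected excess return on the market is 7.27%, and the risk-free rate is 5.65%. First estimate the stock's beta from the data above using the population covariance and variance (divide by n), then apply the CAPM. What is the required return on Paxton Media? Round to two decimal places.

19.83%

Mean R_i = (6.1 − 10.9 + 9.5 + 18.7 − 15.9 − 8.4 + 13.0 + 17.7) / 8 = 3.7250%
Mean R_m = (5.4 − 4.6 + 3.1 + 10.8 − 6.0 − 1.8 + 8.7 + 11.1) / 8 = 3.3375%
Σ(R_i − R̄_i)(R_m − R̄_m) = 635.1225  ⇒  Cov = 635.1225 / 8 = 79.3903
Σ(R_m − R̄_m)² = 325.5988  ⇒  Var(R_m) = 325.5988 / 8 = 40.6999
β = Cov / Var(R_m) = 79.3903 / 40.6999 = 1.9506
E(R) = R_f + β × MRP = 5.65% + 1.9506 × 7.27% = 19.83%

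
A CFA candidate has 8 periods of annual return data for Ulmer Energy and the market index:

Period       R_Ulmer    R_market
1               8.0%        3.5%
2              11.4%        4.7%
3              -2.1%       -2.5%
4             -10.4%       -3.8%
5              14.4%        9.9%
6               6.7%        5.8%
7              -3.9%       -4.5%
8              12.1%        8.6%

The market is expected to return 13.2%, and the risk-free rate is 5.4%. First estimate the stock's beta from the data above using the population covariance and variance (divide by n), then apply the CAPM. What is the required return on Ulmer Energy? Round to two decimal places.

Mean R_i = (8.0 + 11.4 − 2.1 − 10.4 + 14.4 + 6.7 − 3.9 + 12.1) / 8 = 4.5250%
Mean R_m = (3.5 + 4.7 − 2.5 − 3.8 + 9.9 + 5.8 − 4.5 + 8.6) / 8 = 2.7125%
Σ(R_i − R̄_i)(R_m − R̄_m) = 331.1875  ⇒  Cov = 331.1875 / 8 = 41.3984
Σ(R_m − R̄_m)² = 222.0288  ⇒  Var(R_m) = 222.0288 / 8 = 27.7536
β = Cov / Var(R_m) = 41.3984 / 27.7536 = 1.4916
MRP = 13.2% − 5.4% = 7.80%
E(R) = R_f + β × MRP = 5.4% + 1.4916 × 7.8% = 17.03%

17.03%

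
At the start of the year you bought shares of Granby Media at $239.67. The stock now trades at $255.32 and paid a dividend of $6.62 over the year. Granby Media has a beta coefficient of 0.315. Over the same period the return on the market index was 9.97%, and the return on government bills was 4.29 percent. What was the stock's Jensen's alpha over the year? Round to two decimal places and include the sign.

Realised HPR = (P1 + D1 − P0) / P0 = (255.32 + 6.62 − 239.67) / 239.67 = 22.27 / 239.67 = 9.2919%
MRP = 9.97% − 4.29% = 5.68%
CAPM required = R_f + β·MRP = 4.29% + 0.315 × 5.68% = 6.07920%
α = realised − required = 9.2919% − 6.07920% = +3.21%

+3.21%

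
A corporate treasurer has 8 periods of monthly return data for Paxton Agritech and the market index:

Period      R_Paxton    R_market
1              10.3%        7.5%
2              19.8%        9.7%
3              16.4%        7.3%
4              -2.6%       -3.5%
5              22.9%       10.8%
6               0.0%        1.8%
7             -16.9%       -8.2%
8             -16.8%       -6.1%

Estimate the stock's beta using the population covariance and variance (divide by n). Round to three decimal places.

2.049

Mean R_i = (10.3 + 19.8 + 16.4 − 2.6 + 22.9 + 0.0 − 16.9 − 16.8) / 8 = 4.1375%
Mean R_m = (7.5 + 9.7 + 7.3 − 3.5 + 10.8 + 1.8 − 8.2 − 6.1) / 8 = 2.4125%
Σ(R_i − R̄_i)(R_m − R̄_m) = 806.6563  ⇒  Cov = 806.6563 / 8 = 100.8320
Σ(R_m − R̄_m)² = 393.6488  ⇒  Var(R_m) = 393.6488 / 8 = 49.2061
β = Cov / Var(R_m) = 100.8320 / 49.2061 = 2.0492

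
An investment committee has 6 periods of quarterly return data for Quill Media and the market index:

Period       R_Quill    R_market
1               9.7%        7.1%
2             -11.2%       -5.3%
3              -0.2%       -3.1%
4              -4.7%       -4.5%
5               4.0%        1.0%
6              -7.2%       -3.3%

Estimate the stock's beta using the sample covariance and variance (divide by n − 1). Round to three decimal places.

1.508

Mean R_i = (9.7 − 11.2 − 0.2 − 4.7 + 4.0 − 7.2) / 6 = -1.6000%
Mean R_m = (7.1 − 5.3 − 3.1 − 4.5 + 1.0 − 3.3) / 6 = -1.3500%
Σ(R_i − R̄_i)(R_m − R̄_m) = 164.8000  ⇒  Cov = 164.8000 / 5 = 32.9600
Σ(R_m − R̄_m)² = 109.3150  ⇒  Var(R_m) = 109.3150 / 5 = 21.8630
β = Cov / Var(R_m) = 32.9600 / 21.8630 = 1.5076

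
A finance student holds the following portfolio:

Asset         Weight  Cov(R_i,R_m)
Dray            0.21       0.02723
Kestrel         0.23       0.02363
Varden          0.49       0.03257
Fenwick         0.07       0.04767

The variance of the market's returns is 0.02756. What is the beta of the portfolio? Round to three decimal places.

1.105

β_Dray = 0.02723 / 0.02756 = 0.9880
β_Kestrel = 0.02363 / 0.02756 = 0.8574
β_Varden = 0.03257 / 0.02756 = 1.1818
β_Fenwick = 0.04767 / 0.02756 = 1.7297
β_P = Σ w_i β_i = 0.21×0.9880 + 0.23×0.8574 + 0.49×1.1818 + 0.07×1.7297 = 1.1048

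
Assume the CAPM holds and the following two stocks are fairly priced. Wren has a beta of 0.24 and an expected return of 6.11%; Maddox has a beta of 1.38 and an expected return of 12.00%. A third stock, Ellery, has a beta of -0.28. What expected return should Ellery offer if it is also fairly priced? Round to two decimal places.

3.42%

MRP (SML slope) = (12.00% − 6.11%) / (1.38 − 0.24) = 5.89% / 1.14 = 5.1667%
R_f (intercept) = 6.11% − 0.24 × 5.1667% = 4.8700%
E(R_Ellery) = R_f + β × MRP = 4.8700% + -0.28 × 5.1667% = 3.42%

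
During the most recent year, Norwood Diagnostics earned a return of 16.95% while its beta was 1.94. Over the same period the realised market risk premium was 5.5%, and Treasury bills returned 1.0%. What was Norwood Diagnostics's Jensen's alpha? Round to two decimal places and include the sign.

CAPM benchmark = R_f + β(R_m − R_f) = 1.0% + 1.94 × 5.5% = 11.6700%
α = actual − benchmark = 16.95% − 11.6700% = +5.28%

+5.28%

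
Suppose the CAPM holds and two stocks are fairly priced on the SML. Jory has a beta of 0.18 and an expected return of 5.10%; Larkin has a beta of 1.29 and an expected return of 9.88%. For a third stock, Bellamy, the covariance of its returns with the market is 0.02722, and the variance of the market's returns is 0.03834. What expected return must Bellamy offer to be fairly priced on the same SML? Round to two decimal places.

MRP = (9.88% − 5.10%) / (1.29 − 0.18) = 4.3063%
R_f = 5.10% − 0.18 × 4.3063% = 4.3249%
β_Bellamy = Cov / Var(R_m) = 0.02722 / 0.03834 = 0.7100
E(R_Bellamy) = R_f + β × MRP = 4.3249% + 0.7100 × 4.3063% = 7.38%

7.38%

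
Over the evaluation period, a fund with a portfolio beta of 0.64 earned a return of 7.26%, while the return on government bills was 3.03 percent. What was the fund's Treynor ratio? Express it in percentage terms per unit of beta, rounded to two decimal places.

6.61%

Treynor = (R_P − R_f) / β_P = (7.26% − 3.03%) / 0.6400 = 4.23% / 0.6400 = 6.61%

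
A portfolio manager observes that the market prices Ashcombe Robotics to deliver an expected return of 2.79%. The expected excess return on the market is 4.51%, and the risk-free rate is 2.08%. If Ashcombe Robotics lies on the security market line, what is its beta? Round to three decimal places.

0.157

β = (E(R) − R_f) / MRP = (2.79% − 2.08%) / 4.51% = 0.71% / 4.51% = 0.157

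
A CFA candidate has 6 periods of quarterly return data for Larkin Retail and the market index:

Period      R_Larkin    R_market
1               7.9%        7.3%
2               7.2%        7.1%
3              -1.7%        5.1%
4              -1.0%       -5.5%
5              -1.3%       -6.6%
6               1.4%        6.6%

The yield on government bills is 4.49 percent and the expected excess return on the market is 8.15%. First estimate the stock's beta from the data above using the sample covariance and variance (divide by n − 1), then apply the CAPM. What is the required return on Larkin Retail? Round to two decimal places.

8.07%

Mean R_i = (7.9 + 7.2 − 1.7 − 1.0 − 1.3 + 1.4) / 6 = 2.0833%
Mean R_m = (7.3 + 7.1 + 5.1 − 5.5 − 6.6 + 6.6) / 6 = 2.3333%
Σ(R_i − R̄_i)(R_m − R̄_m) = 94.2733  ⇒  Cov = 94.2733 / 5 = 18.8547
Σ(R_m − R̄_m)² = 214.4133  ⇒  Var(R_m) = 214.4133 / 5 = 42.8827
β = Cov / Var(R_m) = 18.8547 / 42.8827 = 0.4397
E(R) = R_f + β × MRP = 4.49% + 0.4397 × 8.15% = 8.07%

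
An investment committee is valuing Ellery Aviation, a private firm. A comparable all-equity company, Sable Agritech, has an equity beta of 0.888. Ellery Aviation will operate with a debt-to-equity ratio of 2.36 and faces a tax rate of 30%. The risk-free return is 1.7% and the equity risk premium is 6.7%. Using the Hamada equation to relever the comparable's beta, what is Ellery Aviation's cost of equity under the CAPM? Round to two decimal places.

β_L = β_U × [1 + (1 − t)(D/E)] = 0.888 × [1 + (1 − 0.30) × 2.36]
    = 0.888 × [1 + 0.70 × 2.36] = 0.888 × 2.6520 = 2.3550
E(R) = R_f + β_L × MRP = 1.7% + 2.3550 × 6.7% = 17.48%

17.48%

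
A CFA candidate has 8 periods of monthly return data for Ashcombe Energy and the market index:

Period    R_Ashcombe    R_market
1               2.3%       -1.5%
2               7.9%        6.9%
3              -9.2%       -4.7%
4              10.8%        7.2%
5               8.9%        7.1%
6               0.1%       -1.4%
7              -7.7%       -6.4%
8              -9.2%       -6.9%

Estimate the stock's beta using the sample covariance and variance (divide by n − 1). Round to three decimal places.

1.314

Mean R_i = (2.3 + 7.9 − 9.2 + 10.8 + 8.9 + 0.1 − 7.7 − 9.2) / 8 = 0.4875%
Mean R_m = (-1.5 + 6.9 − 4.7 + 7.2 + 7.1 − 1.4 − 6.4 − 6.9) / 8 = 0.0375%
Σ(R_i − R̄_i)(R_m − R̄_m) = 347.7238  ⇒  Cov = 347.7238 / 7 = 49.6748
Σ(R_m − R̄_m)² = 264.7188  ⇒  Var(R_m) = 264.7188 / 7 = 37.8170
β = Cov / Var(R_m) = 49.6748 / 37.8170 = 1.3136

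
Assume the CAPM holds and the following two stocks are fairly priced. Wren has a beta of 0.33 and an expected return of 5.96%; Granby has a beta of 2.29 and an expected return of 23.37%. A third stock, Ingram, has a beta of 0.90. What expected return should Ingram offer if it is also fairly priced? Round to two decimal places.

11.02%

MRP (SML slope) = (23.37% − 5.96%) / (2.29 − 0.33) = 17.41% / 1.96 = 8.8827%
R_f (intercept) = 5.96% − 0.33 × 8.8827% = 3.0287%
E(R_Ingram) = R_f + β × MRP = 3.0287% + 0.90 × 8.8827% = 11.02%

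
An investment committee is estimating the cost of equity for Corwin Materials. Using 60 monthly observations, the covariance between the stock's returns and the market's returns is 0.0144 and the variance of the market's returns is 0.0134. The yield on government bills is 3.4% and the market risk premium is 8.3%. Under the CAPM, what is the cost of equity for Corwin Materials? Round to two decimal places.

12.32%

β = Cov(R_i, R_m) / Var(R_m) = 0.0144 / 0.0134 = 1.0746
E(R) = R_f + β × MRP = 3.4% + 1.0746 × 8.3% = 12.32%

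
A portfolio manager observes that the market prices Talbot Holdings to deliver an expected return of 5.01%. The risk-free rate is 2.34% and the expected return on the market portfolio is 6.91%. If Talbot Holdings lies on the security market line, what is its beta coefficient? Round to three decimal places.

0.584

MRP = 6.91% − 2.34% = 4.57%
β = (E(R) − R_f) / MRP = (5.01% − 2.34%) / 4.57% = 2.67% / 4.57% = 0.584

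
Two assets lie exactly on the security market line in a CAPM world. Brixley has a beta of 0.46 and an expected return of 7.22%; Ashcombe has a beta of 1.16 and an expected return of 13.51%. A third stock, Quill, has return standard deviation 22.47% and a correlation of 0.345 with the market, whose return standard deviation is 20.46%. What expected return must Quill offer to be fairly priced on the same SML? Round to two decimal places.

6.49%

MRP = (13.51% − 7.22%) / (1.16 − 0.46) = 8.9857%
R_f = 7.22% − 0.46 × 8.9857% = 3.0866%
β_Quill = ρ·σ_i/σ_m = 0.345 × 22.47 / 20.46 = 0.3789
E(R_Quill) = R_f + β × MRP = 3.0866% + 0.3789 × 8.9857% = 6.49%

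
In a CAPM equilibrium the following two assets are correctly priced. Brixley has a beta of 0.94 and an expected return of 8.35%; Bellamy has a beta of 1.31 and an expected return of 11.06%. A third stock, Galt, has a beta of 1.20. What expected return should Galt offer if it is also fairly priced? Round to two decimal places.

MRP (SML slope) = (11.06% − 8.35%) / (1.31 − 0.94) = 2.71% / 0.37 = 7.3243%
R_f (intercept) = 8.35% − 0.94 × 7.3243% = 1.4652%
E(R_Galt) = R_f + β × MRP = 1.4652% + 1.20 × 7.3243% = 10.25%

10.25%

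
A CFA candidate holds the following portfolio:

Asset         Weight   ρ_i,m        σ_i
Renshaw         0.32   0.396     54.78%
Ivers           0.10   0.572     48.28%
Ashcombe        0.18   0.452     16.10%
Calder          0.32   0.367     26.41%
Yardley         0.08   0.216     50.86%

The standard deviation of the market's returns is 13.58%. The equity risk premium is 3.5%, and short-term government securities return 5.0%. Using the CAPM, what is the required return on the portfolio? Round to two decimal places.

β_Renshaw = 0.396 × 54.78% / 13.58% = 1.5974
β_Ivers = 0.572 × 48.28% / 13.58% = 2.0336
β_Ashcombe = 0.452 × 16.10% / 13.58% = 0.5359
β_Calder = 0.367 × 26.41% / 13.58% = 0.7137
β_Yardley = 0.216 × 50.86% / 13.58% = 0.8090
β_P = Σ w_i β_i = 0.32×1.5974 + 0.10×2.0336 + 0.18×0.5359 + 0.32×0.7137 + 0.08×0.8090 = 1.1041
E(R_P) = R_f + β_P × MRP = 5.0% + 1.1041 × 3.5% = 8.86%

8.86%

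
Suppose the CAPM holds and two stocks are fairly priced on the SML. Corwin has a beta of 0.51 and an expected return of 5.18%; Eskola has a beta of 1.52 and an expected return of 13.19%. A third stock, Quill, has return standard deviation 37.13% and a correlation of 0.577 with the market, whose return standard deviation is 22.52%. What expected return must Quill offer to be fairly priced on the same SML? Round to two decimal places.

MRP = (13.19% − 5.18%) / (1.52 − 0.51) = 7.9307%
R_f = 5.18% − 0.51 × 7.9307% = 1.1353%
β_Quill = ρ·σ_i/σ_m = 0.577 × 37.13 / 22.52 = 0.9513
E(R_Quill) = R_f + β × MRP = 1.1353% + 0.9513 × 7.9307% = 8.68%

8.68%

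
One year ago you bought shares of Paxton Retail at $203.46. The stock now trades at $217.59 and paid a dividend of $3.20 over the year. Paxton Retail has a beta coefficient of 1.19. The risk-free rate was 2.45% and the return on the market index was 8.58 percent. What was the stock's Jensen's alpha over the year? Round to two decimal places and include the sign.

Realised HPR = (P1 + D1 − P0) / P0 = (217.59 + 3.20 − 203.46) / 203.46 = 17.33 / 203.46 = 8.5176%
MRP = 8.58% − 2.45% = 6.13%
CAPM required = R_f + β·MRP = 2.45% + 1.19 × 6.13% = 9.7447%
α = realised − required = 8.5176% − 9.7447% = -1.23%

-1.23%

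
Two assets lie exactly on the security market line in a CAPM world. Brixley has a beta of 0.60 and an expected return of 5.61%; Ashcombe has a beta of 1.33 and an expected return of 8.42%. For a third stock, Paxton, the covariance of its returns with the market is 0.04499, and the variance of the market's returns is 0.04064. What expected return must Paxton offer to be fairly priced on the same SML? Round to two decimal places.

7.56%

MRP = (8.42% − 5.61%) / (1.33 − 0.60) = 3.8493%
R_f = 5.61% − 0.60 × 3.8493% = 3.3004%
β_Paxton = Cov / Var(R_m) = 0.04499 / 0.04064 = 1.1070
E(R_Paxton) = R_f + β × MRP = 3.3004% + 1.1070 × 3.8493% = 7.56%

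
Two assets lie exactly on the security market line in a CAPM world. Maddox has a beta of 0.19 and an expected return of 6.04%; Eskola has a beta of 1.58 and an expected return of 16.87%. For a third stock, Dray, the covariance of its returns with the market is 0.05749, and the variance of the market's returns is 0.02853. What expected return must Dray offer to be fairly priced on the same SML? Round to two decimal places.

MRP = (16.87% − 6.04%) / (1.58 − 0.19) = 7.7914%
R_f = 6.04% − 0.19 × 7.7914% = 4.5596%
β_Dray = Cov / Var(R_m) = 0.05749 / 0.02853 = 2.0151
E(R_Dray) = R_f + β × MRP = 4.5596% + 2.0151 × 7.7914% = 20.26%

20.26%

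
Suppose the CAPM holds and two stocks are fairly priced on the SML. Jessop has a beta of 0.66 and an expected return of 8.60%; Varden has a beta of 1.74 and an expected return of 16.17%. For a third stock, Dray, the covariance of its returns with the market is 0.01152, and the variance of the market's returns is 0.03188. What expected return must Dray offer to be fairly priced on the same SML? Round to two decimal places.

MRP = (16.17% − 8.60%) / (1.74 − 0.66) = 7.0093%
R_f = 8.60% − 0.66 × 7.0093% = 3.9739%
β_Dray = Cov / Var(R_m) = 0.01152 / 0.03188 = 0.3614
E(R_Dray) = R_f + β × MRP = 3.9739% + 0.3614 × 7.0093% = 6.51%

6.51%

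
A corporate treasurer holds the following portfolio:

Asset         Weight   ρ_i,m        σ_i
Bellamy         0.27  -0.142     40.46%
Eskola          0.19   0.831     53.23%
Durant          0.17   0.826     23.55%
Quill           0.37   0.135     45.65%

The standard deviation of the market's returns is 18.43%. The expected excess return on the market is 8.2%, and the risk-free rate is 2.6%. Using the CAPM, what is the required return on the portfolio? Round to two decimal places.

β_Bellamy = -0.142 × 40.46% / 18.43% = -0.3117
β_Eskola = 0.831 × 53.23% / 18.43% = 2.4001
β_Durant = 0.826 × 23.55% / 18.43% = 1.0555
β_Quill = 0.135 × 45.65% / 18.43% = 0.3344
β_P = Σ w_i β_i = 0.27×-0.3117 + 0.19×2.4001 + 0.17×1.0555 + 0.37×0.3344 = 0.6750
E(R_P) = R_f + β_P × MRP = 2.6% + 0.6750 × 8.2% = 8.14%

8.14%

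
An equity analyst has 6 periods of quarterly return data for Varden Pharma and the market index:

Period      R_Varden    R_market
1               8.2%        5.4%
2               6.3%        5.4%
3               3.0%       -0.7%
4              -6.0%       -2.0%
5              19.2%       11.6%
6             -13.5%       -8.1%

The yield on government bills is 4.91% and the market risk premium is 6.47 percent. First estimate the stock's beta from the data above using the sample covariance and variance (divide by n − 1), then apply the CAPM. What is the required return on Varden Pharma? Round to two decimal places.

Mean R_i = (8.2 + 6.3 + 3.0 − 6.0 + 19.2 − 13.5) / 6 = 2.8667%
Mean R_m = (5.4 + 5.4 − 0.7 − 2.0 + 11.6 − 8.1) / 6 = 1.9333%
Σ(R_i − R̄_i)(R_m − R̄_m) = 387.0167  ⇒  Cov = 387.0167 / 5 = 77.4033
Σ(R_m − R̄_m)² = 240.5533  ⇒  Var(R_m) = 240.5533 / 5 = 48.1107
β = Cov / Var(R_m) = 77.4033 / 48.1107 = 1.6089
E(R) = R_f + β × MRP = 4.91% + 1.6089 × 6.47% = 15.32%

15.32%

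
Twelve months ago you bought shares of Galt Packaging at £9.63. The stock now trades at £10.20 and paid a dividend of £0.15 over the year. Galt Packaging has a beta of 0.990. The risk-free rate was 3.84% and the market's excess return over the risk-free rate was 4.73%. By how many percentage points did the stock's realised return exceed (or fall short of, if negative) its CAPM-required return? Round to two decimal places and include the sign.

-1.05%

Realised HPR = (P1 + D1 − P0) / P0 = (10.20 + 0.15 − 9.63) / 9.63 = 0.72 / 9.63 = 7.4766%
CAPM required = R_f + β·MRP = 3.84% + 0.990 × 4.73% = 8.52270%
α = realised − required = 7.4766% − 8.52270% = -1.05%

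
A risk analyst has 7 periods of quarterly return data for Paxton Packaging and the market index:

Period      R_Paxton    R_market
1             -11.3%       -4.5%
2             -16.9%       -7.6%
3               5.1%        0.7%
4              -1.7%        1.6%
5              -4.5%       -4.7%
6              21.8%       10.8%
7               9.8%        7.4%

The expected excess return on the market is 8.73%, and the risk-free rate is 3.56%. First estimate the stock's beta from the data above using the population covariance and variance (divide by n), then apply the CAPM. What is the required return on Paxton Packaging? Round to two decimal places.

19.83%

Mean R_i = (-11.3 − 16.9 + 5.1 − 1.7 − 4.5 + 21.8 + 9.8) / 7 = 0.3286%
Mean R_m = (-4.5 − 7.6 + 0.7 + 1.6 − 4.7 + 10.8 + 7.4) / 7 = 0.5286%
Σ(R_i − R̄_i)(R_m − R̄_m) = 508.0343  ⇒  Cov = 508.0343 / 7 = 72.5763
Σ(R_m − R̄_m)² = 272.5943  ⇒  Var(R_m) = 272.5943 / 7 = 38.9420
β = Cov / Var(R_m) = 72.5763 / 38.9420 = 1.8637
E(R) = R_f + β × MRP = 3.56% + 1.8637 × 8.73% = 19.83%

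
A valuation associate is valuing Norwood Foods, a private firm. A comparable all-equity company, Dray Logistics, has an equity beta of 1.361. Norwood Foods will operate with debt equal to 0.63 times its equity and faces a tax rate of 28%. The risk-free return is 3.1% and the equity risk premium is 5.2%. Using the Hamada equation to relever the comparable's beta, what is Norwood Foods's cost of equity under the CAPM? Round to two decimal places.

β_L = β_U × [1 + (1 − t)(D/E)] = 1.361 × [1 + (1 − 0.28) × 0.63]
    = 1.361 × [1 + 0.72 × 0.63] = 1.361 × 1.4536 = 1.9783
E(R) = R_f + β_L × MRP = 3.1% + 1.9783 × 5.2% = 13.39%

13.39%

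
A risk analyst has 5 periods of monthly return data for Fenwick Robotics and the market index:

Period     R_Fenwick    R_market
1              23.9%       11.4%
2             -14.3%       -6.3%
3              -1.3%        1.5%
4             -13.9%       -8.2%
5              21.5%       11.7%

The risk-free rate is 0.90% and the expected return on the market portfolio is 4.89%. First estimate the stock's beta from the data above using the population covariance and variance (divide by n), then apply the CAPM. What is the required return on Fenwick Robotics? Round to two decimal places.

8.69%

Mean R_i = (23.9 − 14.3 − 1.3 − 13.9 + 21.5) / 5 = 3.1800%
Mean R_m = (11.4 − 6.3 + 1.5 − 8.2 + 11.7) / 5 = 2.0200%
Σ(R_i − R̄_i)(R_m − R̄_m) = 694.0120  ⇒  Cov = 694.0120 / 5 = 138.8024
Σ(R_m − R̄_m)² = 355.6280  ⇒  Var(R_m) = 355.6280 / 5 = 71.1256
β = Cov / Var(R_m) = 138.8024 / 71.1256 = 1.9515
MRP = 4.89% − 0.90% = 3.99%
E(R) = R_f + β × MRP = 0.90% + 1.9515 × 3.99% = 8.69%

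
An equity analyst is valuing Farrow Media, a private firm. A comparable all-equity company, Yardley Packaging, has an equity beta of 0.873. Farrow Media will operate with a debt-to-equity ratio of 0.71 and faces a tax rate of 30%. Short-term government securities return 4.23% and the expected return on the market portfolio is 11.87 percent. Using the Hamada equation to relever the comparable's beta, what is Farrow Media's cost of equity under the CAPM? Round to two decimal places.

14.21%

β_L = β_U × [1 + (1 − t)(D/E)] = 0.873 × [1 + (1 − 0.30) × 0.71]
    = 0.873 × [1 + 0.70 × 0.71] = 0.873 × 1.4970 = 1.3069
MRP = 11.87% − 4.23% = 7.64%
E(R) = R_f + β_L × MRP = 4.23% + 1.3069 × 7.64% = 14.21%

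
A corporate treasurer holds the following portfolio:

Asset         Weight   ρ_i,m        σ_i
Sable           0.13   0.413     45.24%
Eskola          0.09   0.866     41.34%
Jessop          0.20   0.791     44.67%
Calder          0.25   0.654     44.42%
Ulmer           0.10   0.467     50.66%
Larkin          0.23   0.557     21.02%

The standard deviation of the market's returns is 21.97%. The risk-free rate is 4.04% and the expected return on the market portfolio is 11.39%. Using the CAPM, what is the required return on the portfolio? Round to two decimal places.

β_Sable = 0.413 × 45.24% / 21.97% = 0.8504
β_Eskola = 0.866 × 41.34% / 21.97% = 1.6295
β_Jessop = 0.791 × 44.67% / 21.97% = 1.6083
β_Calder = 0.654 × 44.42% / 21.97% = 1.3223
β_Ulmer = 0.467 × 50.66% / 21.97% = 1.0768
β_Larkin = 0.557 × 21.02% / 21.97% = 0.5329
β_P = Σ w_i β_i = 0.13×0.8504 + 0.09×1.6295 + 0.20×1.6083 + 0.25×1.3223 + 0.10×1.0768 + 0.23×0.5329 = 1.1397
MRP = 11.39% − 4.04% = 7.35%
E(R_P) = R_f + β_P × MRP = 4.04% + 1.1397 × 7.35% = 12.42%

12.42%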